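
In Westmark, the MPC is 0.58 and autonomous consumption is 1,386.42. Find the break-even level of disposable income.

At break-even, C = Y: 1386.42 + 0.58Y = Y
0.42Y = 1386.42, so Y = 1386.42/0.42 = 3301

Y = 3301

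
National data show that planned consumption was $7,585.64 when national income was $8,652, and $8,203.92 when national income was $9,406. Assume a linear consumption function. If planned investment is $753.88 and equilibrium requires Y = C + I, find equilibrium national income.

MPC = (8203.92 − 7585.64)/(9406 − 8652) = 618.28/754 = 0.82
a = 7585.64 − 0.82(8652) = 491
Equilibrium: Y = 491 + 0.82Y + 753.88
0.18Y = 1244.88, so Y = 1244.88/0.18 = 6916

Y = 6916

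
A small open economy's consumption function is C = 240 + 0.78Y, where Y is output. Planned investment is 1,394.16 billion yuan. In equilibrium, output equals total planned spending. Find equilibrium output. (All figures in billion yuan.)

Y = 7428

Y = C + I = 240 + 0.78Y + 1394.16
Y − 0.78Y = 1634.16
0.22Y = 1634.16, so Y = 1634.16/0.22 = 7428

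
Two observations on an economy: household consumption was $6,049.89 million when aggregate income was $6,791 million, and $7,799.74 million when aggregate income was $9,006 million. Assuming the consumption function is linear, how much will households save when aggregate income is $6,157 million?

MPC = (7799.74 − 6049.89)/(9006 − 6791) = 1749.85/2215 = 0.79
a = 6049.89 − 0.79(6791) = 6049.89 − 5364.89 = 685
C = 685 + 0.79(6157) = 5549.03
S = 6157 − 5549.03 = 607.97

S = 607.97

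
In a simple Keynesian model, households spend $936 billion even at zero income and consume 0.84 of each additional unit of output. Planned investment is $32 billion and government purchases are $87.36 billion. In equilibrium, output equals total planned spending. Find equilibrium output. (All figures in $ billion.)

Y = C + I + G = 936 + 0.84Y + 32 + 87.36
Y − 0.84Y = 1055.36
0.16Y = 1055.36, so Y = 1055.36/0.16 = 6596

Y = 6596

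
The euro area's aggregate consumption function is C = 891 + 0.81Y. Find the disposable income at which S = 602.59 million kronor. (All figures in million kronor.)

Y = 7861

S = Y − C = -891 + 0.19Y
-891 + 0.19Y = 602.59, so 0.19Y = 1493.59 and Y = 7861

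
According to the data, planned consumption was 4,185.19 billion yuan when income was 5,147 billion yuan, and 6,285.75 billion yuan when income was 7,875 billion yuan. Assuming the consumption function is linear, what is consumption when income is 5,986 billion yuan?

MPC = (6285.75 − 4185.19)/(7875 − 5147) = 2100.56/2728 = 0.77
a = 4185.19 − 0.77(5147) = 4185.19 − 3963.19 = 222
C = 222 + 0.77(5986) = 222 + 4609.22 = 4831.22

C = 4831.22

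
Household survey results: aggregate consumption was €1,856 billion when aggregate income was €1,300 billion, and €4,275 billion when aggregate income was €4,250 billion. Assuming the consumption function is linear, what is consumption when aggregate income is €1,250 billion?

C = 1815

MPC = (4275 − 1856)/(4250 − 1300) = 2419/2950 = 0.82
a = 1856 − 0.82(1300) = 1856 − 1066 = 790
C = 790 + 0.82(1250) = 790 + 1025 = 1815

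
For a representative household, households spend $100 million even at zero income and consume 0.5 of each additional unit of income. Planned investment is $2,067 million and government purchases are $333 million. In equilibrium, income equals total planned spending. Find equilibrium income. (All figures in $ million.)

Y = C + I + G = 100 + 0.5Y + 2067 + 333
Y − 0.5Y = 2500
0.5Y = 2500, so Y = 2500/0.5 = 5000

Y = 5000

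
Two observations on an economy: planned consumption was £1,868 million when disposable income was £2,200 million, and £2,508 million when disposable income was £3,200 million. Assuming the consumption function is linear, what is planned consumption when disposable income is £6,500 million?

C = 4620

MPC = (2508 − 1868)/(3200 − 2200) = 640/1000 = 0.64
a = 1868 − 0.64(2200) = 1868 − 1408 = 460
C = 460 + 0.64(6500) = 460 + 4160 = 4620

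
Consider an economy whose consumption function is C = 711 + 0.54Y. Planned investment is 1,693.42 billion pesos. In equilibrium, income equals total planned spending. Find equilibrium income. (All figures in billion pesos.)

Y = C + I = 711 + 0.54Y + 1693.42
Y − 0.54Y = 2404.42
0.46Y = 2404.42, so Y = 2404.42/0.46 = 5227

Y = 5227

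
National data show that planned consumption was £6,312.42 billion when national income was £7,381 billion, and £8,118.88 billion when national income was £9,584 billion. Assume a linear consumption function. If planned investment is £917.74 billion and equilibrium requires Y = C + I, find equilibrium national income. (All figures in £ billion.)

MPC = (8118.88 − 6312.42)/(9584 − 7381) = 1806.46/2203 = 0.82
a = 6312.42 − 0.82(7381) = 260
Equilibrium: Y = 260 + 0.82Y + 917.74
0.18Y = 1177.74, so Y = 1177.74/0.18 = 6543

Y = 6543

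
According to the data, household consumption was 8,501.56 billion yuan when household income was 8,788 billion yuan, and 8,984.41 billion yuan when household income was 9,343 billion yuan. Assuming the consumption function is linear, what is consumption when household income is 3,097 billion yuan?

MPC = (8984.41 − 8501.56)/(9343 − 8788) = 482.85/555 = 0.87
a = 8501.56 − 0.87(8788) = 8501.56 − 7645.56 = 856
C = 856 + 0.87(3097) = 856 + 2694.39 = 3550.39

C = 3550.39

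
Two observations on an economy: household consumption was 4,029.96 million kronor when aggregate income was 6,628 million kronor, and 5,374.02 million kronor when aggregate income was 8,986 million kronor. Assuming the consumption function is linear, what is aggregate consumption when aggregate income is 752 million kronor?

MPC = (5374.02 − 4029.96)/(8986 − 6628) = 1344.06/2358 = 0.57
a = 4029.96 − 0.57(6628) = 4029.96 − 3777.96 = 252
C = 252 + 0.57(752) = 252 + 428.64 = 680.64

C = 680.64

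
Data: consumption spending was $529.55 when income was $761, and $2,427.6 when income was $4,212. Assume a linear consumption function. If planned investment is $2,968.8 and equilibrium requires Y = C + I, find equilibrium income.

MPC = (2427.6 − 529.55)/(4212 − 761) = 1898.05/3451 = 0.55
a = 529.55 − 0.55(761) = 111
Equilibrium: Y = 111 + 0.55Y + 2968.8
0.45Y = 3079.8, so Y = 3079.8/0.45 = 6844

Y = 6844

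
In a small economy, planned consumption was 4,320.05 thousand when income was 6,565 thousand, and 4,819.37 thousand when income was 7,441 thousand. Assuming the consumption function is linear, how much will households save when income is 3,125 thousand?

MPC = (4819.37 − 4320.05)/(7441 − 6565) = 499.32/876 = 0.57
a = 4320.05 − 0.57(6565) = 4320.05 − 3742.05 = 578
C = 578 + 0.57(3125) = 2359.25
S = 3125 − 2359.25 = 765.75

S = 765.75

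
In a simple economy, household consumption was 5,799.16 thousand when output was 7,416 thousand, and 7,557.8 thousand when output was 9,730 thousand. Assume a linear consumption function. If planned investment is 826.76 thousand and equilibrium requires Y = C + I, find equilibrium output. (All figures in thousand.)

Y = 4124

MPC = (7557.8 − 5799.16)/(9730 − 7416) = 1758.64/2314 = 0.76
a = 5799.16 − 0.76(7416) = 163
Equilibrium: Y = 163 + 0.76Y + 826.76
0.24Y = 989.76, so Y = 989.76/0.24 = 4124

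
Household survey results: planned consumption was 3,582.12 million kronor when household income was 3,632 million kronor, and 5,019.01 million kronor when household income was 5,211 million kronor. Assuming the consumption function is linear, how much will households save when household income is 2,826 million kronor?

MPC = (5019.01 − 3582.12)/(5211 − 3632) = 1436.89/1579 = 0.91
a = 3582.12 − 0.91(3632) = 3582.12 − 3305.12 = 277
C = 277 + 0.91(2826) = 2848.66
S = 2826 − 2848.66 = -22.66

S = -22.66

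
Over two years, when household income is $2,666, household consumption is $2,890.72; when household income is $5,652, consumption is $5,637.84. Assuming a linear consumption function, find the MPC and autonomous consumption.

MPC = 0.92; a = 438

MPC = ΔC/ΔY = (5637.84 − 2890.72)/(5652 − 2666) = 2747.12/2986 = 0.92
a = C − MPC·Y = 2890.72 − 0.92(2666) = 2890.72 − 2452.72 = 438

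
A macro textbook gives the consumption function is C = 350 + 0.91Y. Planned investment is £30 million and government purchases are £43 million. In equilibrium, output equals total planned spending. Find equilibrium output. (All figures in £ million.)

Y = C + I + G = 350 + 0.91Y + 30 + 43
Y − 0.91Y = 423
0.09Y = 423, so Y = 423/0.09 = 4700

Y = 4700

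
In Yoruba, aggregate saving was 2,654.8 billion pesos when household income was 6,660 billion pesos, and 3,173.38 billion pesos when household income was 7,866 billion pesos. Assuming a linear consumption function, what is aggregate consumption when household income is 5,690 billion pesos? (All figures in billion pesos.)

MPS = ΔS/ΔY = (3173.38 − 2654.8)/(7866 − 6660) = 518.58/1206 = 0.43
MPC = 1 − MPS = 0.57
Autonomous saving = 2654.8 − 0.43(6660) = -209, so a = 209
C = 209 + 0.57(5690) = 209 + 3243.3 = 3452.3

C = 3452.3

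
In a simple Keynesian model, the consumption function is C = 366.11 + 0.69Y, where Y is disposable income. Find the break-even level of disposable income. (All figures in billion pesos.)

At break-even, C = Y: 366.11 + 0.69Y = Y
0.31Y = 366.11, so Y = 366.11/0.31 = 1181

Y = 1181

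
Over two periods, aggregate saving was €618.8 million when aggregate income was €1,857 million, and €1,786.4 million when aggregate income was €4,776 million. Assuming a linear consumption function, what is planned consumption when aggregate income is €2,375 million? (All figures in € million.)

C = 1549

MPS = ΔS/ΔY = (1786.4 − 618.8)/(4776 − 1857) = 1167.6/2919 = 0.4
MPC = 1 − MPS = 0.6
Autonomous saving = 618.8 − 0.4(1857) = -124, so a = 124
C = 124 + 0.6(2375) = 124 + 1425 = 1549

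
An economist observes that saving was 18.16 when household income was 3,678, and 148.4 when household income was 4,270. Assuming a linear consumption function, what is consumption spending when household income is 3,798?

C = 3753.44

MPS = ΔS/ΔY = (148.4 − 18.16)/(4270 − 3678) = 130.24/592 = 0.22
MPC = 1 − MPS = 0.78
Autonomous saving = 18.16 − 0.22(3678) = -791, so a = 791
C = 791 + 0.78(3798) = 791 + 2962.44 = 3753.44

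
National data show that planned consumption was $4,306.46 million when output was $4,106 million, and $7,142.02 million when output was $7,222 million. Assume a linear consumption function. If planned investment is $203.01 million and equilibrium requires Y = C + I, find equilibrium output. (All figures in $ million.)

MPC = (7142.02 − 4306.46)/(7222 − 4106) = 2835.56/3116 = 0.91
a = 4306.46 − 0.91(4106) = 570
Equilibrium: Y = 570 + 0.91Y + 203.01
0.09Y = 773.01, so Y = 773.01/0.09 = 8589

Y = 8589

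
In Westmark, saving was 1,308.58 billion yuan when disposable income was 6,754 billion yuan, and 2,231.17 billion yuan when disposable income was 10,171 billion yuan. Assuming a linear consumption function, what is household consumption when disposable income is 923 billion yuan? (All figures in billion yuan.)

C = 1188.79

MPS = ΔS/ΔY = (2231.17 − 1308.58)/(10171 − 6754) = 922.59/3417 = 0.27
MPC = 1 − MPS = 0.73
Autonomous saving = 1308.58 − 0.27(6754) = -515, so a = 515
C = 515 + 0.73(923) = 515 + 673.79 = 1188.79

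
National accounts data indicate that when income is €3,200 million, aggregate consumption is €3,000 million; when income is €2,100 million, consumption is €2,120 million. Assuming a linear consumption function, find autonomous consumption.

MPC = ΔC/ΔY = (3000 − 2120)/(3200 − 2100) = 880/1100 = 0.8
a = C − MPC·Y = 2120 − 0.8(2100) = 2120 − 1680 = 440

a = 440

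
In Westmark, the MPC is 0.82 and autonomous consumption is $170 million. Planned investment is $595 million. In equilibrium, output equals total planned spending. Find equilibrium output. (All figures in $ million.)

Y = C + I = 170 + 0.82Y + 595
Y − 0.82Y = 765
0.18Y = 765, so Y = 765/0.18 = 4250

Y = 4250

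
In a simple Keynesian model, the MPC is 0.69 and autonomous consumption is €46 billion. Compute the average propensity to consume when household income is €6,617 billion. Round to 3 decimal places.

C = 46 + 0.69(6617) = 4611.73
APC = C/Y = 4611.73/6617 = 0.697

APC = 0.697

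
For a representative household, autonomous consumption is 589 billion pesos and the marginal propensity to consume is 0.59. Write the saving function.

S = -589 + 0.41Y

S = Y − C = Y − (589 + 0.59Y) = -589 + (1 − 0.59)Y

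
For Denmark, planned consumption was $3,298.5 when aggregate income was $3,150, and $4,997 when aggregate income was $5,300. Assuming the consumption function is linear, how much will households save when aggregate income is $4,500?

S = 135

MPC = (4997 − 3298.5)/(5300 − 3150) = 1698.5/2150 = 0.79
a = 3298.5 − 0.79(3150) = 3298.5 − 2488.5 = 810
C = 810 + 0.79(4500) = 4365
S = 4500 − 4365 = 135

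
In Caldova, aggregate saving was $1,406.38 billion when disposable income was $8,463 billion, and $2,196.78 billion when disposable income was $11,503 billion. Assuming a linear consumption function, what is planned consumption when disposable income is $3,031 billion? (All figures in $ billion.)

MPS = ΔS/ΔY = (2196.78 − 1406.38)/(11503 − 8463) = 790.4/3040 = 0.26
MPC = 1 − MPS = 0.74
Autonomous saving = 1406.38 − 0.26(8463) = -794, so a = 794
C = 794 + 0.74(3031) = 794 + 2242.94 = 3036.94

C = 3036.94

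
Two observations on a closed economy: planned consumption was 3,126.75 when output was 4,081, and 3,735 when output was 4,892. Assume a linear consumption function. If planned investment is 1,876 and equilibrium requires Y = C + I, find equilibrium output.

Y = 7768

MPC = (3735 − 3126.75)/(4892 − 4081) = 608.25/811 = 0.75
a = 3126.75 − 0.75(4081) = 66
Equilibrium: Y = 66 + 0.75Y + 1876
0.25Y = 1942, so Y = 1942/0.25 = 7768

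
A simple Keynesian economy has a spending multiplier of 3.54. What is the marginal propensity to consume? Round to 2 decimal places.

k = 1/(1 − MPC), so 1 − MPC = 1/k = 1/3.54 = 0.2825
MPC = 1 − 0.2825 = 0.72

MPC = 0.72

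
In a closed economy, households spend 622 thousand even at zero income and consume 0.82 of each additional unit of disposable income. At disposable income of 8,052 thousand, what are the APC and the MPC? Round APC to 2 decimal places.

MPC = 0.82 (the slope of the consumption function)
C = 622 + 0.82(8052) = 7224.64, so APC = 7224.64/8052 = 0.90

APC = 0.90; MPC = 0.82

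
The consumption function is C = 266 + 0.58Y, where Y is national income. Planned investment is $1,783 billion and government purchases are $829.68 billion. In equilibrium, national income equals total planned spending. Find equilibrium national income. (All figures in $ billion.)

Y = 6854

Y = C + I + G = 266 + 0.58Y + 1783 + 829.68
Y − 0.58Y = 2878.68
0.42Y = 2878.68, so Y = 2878.68/0.42 = 6854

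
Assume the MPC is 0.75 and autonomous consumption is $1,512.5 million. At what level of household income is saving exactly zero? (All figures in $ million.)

Y = 6050

At break-even, C = Y: 1512.5 + 0.75Y = Y
0.25Y = 1512.5, so Y = 1512.5/0.25 = 6050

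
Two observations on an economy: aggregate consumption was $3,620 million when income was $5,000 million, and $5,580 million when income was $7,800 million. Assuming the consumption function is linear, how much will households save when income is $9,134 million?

S = 2620.2

MPC = (5580 − 3620)/(7800 − 5000) = 1960/2800 = 0.7
a = 3620 − 0.7(5000) = 3620 − 3500 = 120
C = 120 + 0.7(9134) = 6513.8
S = 9134 − 6513.8 = 2620.2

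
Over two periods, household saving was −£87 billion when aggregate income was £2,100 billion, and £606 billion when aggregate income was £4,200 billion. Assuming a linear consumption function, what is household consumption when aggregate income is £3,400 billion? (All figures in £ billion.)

MPS = ΔS/ΔY = (606 − (-87))/(4200 − 2100) = 693/2100 = 0.33
MPC = 1 − MPS = 0.67
Autonomous saving = -87 − 0.33(2100) = -780, so a = 780
C = 780 + 0.67(3400) = 780 + 2278 = 3058

C = 3058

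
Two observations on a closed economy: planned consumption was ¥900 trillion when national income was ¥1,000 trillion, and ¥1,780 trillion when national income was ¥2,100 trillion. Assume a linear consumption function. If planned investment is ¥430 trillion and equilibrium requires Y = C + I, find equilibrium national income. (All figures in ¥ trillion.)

Y = 2650

MPC = (1780 − 900)/(2100 − 1000) = 880/1100 = 0.8
a = 900 − 0.8(1000) = 100
Equilibrium: Y = 100 + 0.8Y + 430
0.2Y = 530, so Y = 530/0.2 = 2650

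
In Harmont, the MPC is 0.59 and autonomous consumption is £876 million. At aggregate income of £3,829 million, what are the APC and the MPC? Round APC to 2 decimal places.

APC = 0.82; MPC = 0.59

MPC = 0.59 (the slope of the consumption function)
C = 876 + 0.59(3829) = 3135.11, so APC = 3135.11/3829 = 0.82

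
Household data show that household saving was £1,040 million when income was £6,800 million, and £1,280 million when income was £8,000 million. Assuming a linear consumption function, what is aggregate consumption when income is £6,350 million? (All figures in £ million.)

MPS = ΔS/ΔY = (1280 − 1040)/(8000 − 6800) = 240/1200 = 0.2
MPC = 1 − MPS = 0.8
Autonomous saving = 1040 − 0.2(6800) = -320, so a = 320
C = 320 + 0.8(6350) = 320 + 5080 = 5400

C = 5400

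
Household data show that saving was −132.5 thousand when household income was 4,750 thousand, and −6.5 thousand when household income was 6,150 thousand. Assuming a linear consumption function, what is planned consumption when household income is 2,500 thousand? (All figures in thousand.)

MPS = ΔS/ΔY = (-6.5 − (-132.5))/(6150 − 4750) = 126/1400 = 0.09
MPC = 1 − MPS = 0.91
Autonomous saving = -132.5 − 0.09(4750) = -560, so a = 560
C = 560 + 0.91(2500) = 560 + 2275 = 2835

C = 2835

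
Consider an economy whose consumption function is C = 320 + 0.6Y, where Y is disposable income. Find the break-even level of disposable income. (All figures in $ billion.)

Y = 800

At break-even, C = Y: 320 + 0.6Y = Y
0.4Y = 320, so Y = 320/0.4 = 800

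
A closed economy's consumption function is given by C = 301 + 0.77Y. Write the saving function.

S = Y − C = Y − (301 + 0.77Y) = -301 + (1 − 0.77)Y

S = -301 + 0.23Y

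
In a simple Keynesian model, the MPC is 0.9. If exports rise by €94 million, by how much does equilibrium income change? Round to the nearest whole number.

ΔY ≈ 940

The multiplier is 1/(1 − MPC) = 1/0.1.
ΔY = 94/0.1 = 940.00 ≈ 940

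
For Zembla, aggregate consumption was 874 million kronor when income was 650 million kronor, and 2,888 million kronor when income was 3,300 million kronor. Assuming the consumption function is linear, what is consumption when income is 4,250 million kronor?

C = 3610

MPC = (2888 − 874)/(3300 − 650) = 2014/2650 = 0.76
a = 874 − 0.76(650) = 874 − 494 = 380
C = 380 + 0.76(4250) = 380 + 3230 = 3610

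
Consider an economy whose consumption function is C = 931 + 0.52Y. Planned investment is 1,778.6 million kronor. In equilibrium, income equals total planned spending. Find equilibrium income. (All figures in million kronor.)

Y = C + I = 931 + 0.52Y + 1778.6
Y − 0.52Y = 2709.6
0.48Y = 2709.6, so Y = 2709.6/0.48 = 5645

Y = 5645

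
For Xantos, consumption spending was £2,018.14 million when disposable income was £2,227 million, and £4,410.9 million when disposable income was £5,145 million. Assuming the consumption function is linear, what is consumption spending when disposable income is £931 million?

C = 955.42

MPC = (4410.9 − 2018.14)/(5145 − 2227) = 2392.76/2918 = 0.82
a = 2018.14 − 0.82(2227) = 2018.14 − 1826.14 = 192
C = 192 + 0.82(931) = 192 + 763.42 = 955.42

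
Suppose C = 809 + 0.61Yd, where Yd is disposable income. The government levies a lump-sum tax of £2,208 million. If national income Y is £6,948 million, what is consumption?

Yd = Y − T = 6948 − 2208 = 4740
C = 809 + 0.61(4740) = 809 + 2891.4 = 3700.4

C = 3700.4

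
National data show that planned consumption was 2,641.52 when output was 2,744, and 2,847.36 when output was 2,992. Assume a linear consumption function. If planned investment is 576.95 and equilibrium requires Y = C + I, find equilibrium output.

Y = 5535

MPC = (2847.36 − 2641.52)/(2992 − 2744) = 205.84/248 = 0.83
a = 2641.52 − 0.83(2744) = 364
Equilibrium: Y = 364 + 0.83Y + 576.95
0.17Y = 940.95, so Y = 940.95/0.17 = 5535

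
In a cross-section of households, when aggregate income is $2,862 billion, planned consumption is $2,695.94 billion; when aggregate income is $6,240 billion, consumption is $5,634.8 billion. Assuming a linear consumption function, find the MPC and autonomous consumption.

MPC = 0.87; a = 206

MPC = ΔC/ΔY = (5634.8 − 2695.94)/(6240 − 2862) = 2938.86/3378 = 0.87
a = C − MPC·Y = 2695.94 − 0.87(2862) = 2695.94 − 2489.94 = 206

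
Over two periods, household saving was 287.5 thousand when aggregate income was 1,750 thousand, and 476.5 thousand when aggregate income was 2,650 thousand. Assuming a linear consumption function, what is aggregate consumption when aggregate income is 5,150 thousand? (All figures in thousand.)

C = 4148.5

MPS = ΔS/ΔY = (476.5 − 287.5)/(2650 − 1750) = 189/900 = 0.21
MPC = 1 − MPS = 0.79
Autonomous saving = 287.5 − 0.21(1750) = -80, so a = 80
C = 80 + 0.79(5150) = 80 + 4068.5 = 4148.5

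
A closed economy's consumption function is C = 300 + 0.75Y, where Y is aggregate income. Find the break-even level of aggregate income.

At break-even, C = Y: 300 + 0.75Y = Y
0.25Y = 300, so Y = 300/0.25 = 1200

Y = 1200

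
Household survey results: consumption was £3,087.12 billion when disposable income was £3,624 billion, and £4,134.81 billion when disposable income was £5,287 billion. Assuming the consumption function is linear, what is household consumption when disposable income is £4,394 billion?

MPC = (4134.81 − 3087.12)/(5287 − 3624) = 1047.69/1663 = 0.63
a = 3087.12 − 0.63(3624) = 3087.12 − 2283.12 = 804
C = 804 + 0.63(4394) = 804 + 2768.22 = 3572.22

C = 3572.22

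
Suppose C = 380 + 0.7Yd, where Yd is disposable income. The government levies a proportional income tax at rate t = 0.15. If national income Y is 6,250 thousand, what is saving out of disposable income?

Yd = (1 − 0.15)(6250) = 0.85(6250) = 5312.5
C = 380 + 0.7(5312.5) = 380 + 3718.75 = 4098.75
S = Yd − C = 5312.5 − 4098.75 = 1213.75

S = 1213.75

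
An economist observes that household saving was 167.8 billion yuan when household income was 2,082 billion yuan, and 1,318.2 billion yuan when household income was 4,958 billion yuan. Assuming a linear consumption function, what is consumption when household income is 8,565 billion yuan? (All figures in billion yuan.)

C = 5804

MPS = ΔS/ΔY = (1318.2 − 167.8)/(4958 − 2082) = 1150.4/2876 = 0.4
MPC = 1 − MPS = 0.6
Autonomous saving = 167.8 − 0.4(2082) = -665, so a = 665
C = 665 + 0.6(8565) = 665 + 5139 = 5804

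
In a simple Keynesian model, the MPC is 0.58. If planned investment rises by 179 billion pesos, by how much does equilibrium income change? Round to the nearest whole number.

ΔY ≈ 426

The multiplier is 1/(1 − MPC) = 1/0.42.
ΔY = 179/0.42 = 426.19 ≈ 426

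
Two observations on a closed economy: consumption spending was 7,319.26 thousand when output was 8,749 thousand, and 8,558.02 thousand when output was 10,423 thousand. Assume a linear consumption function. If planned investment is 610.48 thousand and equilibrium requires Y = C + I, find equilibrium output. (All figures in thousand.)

MPC = (8558.02 − 7319.26)/(10423 − 8749) = 1238.76/1674 = 0.74
a = 7319.26 − 0.74(8749) = 845
Equilibrium: Y = 845 + 0.74Y + 610.48
0.26Y = 1455.48, so Y = 1455.48/0.26 = 5598

Y = 5598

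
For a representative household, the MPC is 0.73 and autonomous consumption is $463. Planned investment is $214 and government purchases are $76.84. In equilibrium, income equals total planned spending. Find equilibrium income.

Y = C + I + G = 463 + 0.73Y + 214 + 76.84
Y − 0.73Y = 753.84
0.27Y = 753.84, so Y = 753.84/0.27 = 2792

Y = 2792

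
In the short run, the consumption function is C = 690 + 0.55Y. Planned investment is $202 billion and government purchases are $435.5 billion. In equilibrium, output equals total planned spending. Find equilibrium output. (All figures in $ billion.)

Y = C + I + G = 690 + 0.55Y + 202 + 435.5
Y − 0.55Y = 1327.5
0.45Y = 1327.5, so Y = 1327.5/0.45 = 2950

Y = 2950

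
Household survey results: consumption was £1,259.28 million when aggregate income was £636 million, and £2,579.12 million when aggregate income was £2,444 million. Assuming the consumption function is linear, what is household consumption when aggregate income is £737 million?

MPC = (2579.12 − 1259.28)/(2444 − 636) = 1319.84/1808 = 0.73
a = 1259.28 − 0.73(636) = 1259.28 − 464.28 = 795
C = 795 + 0.73(737) = 795 + 538.01 = 1333.01

C = 1333.01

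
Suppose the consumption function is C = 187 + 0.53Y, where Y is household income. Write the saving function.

S = Y − C = Y − (187 + 0.53Y) = -187 + (1 − 0.53)Y

S = -187 + 0.47Y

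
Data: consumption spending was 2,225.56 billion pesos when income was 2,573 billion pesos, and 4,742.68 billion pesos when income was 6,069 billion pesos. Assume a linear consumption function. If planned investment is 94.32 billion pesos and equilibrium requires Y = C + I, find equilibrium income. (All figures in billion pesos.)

MPC = (4742.68 − 2225.56)/(6069 − 2573) = 2517.12/3496 = 0.72
a = 2225.56 − 0.72(2573) = 373
Equilibrium: Y = 373 + 0.72Y + 94.32
0.28Y = 467.32, so Y = 467.32/0.28 = 1669

Y = 1669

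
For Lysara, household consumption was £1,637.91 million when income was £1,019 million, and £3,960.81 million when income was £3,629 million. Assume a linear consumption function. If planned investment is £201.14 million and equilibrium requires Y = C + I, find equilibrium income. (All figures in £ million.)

Y = 8474

MPC = (3960.81 − 1637.91)/(3629 − 1019) = 2322.9/2610 = 0.89
a = 1637.91 − 0.89(1019) = 731
Equilibrium: Y = 731 + 0.89Y + 201.14
0.11Y = 932.14, so Y = 932.14/0.11 = 8474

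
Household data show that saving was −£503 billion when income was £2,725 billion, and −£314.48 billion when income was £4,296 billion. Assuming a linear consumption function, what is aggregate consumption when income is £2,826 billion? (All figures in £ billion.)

C = 3316.88

MPS = ΔS/ΔY = (-314.48 − (-503))/(4296 − 2725) = 188.52/1571 = 0.12
MPC = 1 − MPS = 0.88
Autonomous saving = -503 − 0.12(2725) = -830, so a = 830
C = 830 + 0.88(2826) = 830 + 2486.88 = 3316.88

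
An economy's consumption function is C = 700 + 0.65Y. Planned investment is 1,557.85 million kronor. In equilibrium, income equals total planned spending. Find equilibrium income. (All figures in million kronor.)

Y = C + I = 700 + 0.65Y + 1557.85
Y − 0.65Y = 2257.85
0.35Y = 2257.85, so Y = 2257.85/0.35 = 6451

Y = 6451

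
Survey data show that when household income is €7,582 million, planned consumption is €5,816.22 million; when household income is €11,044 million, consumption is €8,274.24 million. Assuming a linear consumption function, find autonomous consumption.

MPC = ΔC/ΔY = (8274.24 − 5816.22)/(11044 − 7582) = 2458.02/3462 = 0.71
a = C − MPC·Y = 5816.22 − 0.71(7582) = 5816.22 − 5383.22 = 433

a = 433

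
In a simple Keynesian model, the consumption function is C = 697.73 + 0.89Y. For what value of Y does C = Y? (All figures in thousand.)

Y = 6343

At break-even, C = Y: 697.73 + 0.89Y = Y
0.11Y = 697.73, so Y = 697.73/0.11 = 6343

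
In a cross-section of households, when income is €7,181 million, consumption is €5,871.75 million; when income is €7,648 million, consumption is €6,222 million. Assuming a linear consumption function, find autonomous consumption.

a = 486

MPC = ΔC/ΔY = (6222 − 5871.75)/(7648 − 7181) = 350.25/467 = 0.75
a = C − MPC·Y = 5871.75 − 0.75(7181) = 5871.75 − 5385.75 = 486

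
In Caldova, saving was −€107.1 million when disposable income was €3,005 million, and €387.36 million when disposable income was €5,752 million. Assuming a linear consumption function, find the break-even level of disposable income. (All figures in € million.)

Y = 3600

MPS = ΔS/ΔY = (387.36 − (-107.1))/(5752 − 3005) = 494.46/2747 = 0.18
MPC = 1 − MPS = 0.82
From S(3005) = -107.1: −a + 0.18(3005) = -107.1, so a = 540.9 − (-107.1) = 648
Break-even (S = 0): Y = a/MPS = 648/0.18 = 3600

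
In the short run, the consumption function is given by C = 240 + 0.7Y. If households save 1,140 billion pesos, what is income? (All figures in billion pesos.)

Y = 4600

S = Y − C = -240 + 0.3Y
-240 + 0.3Y = 1140, so 0.3Y = 1380 and Y = 4600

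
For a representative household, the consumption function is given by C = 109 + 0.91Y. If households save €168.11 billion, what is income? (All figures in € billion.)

Y = 3079

S = Y − C = -109 + 0.09Y
-109 + 0.09Y = 168.11, so 0.09Y = 277.11 and Y = 3079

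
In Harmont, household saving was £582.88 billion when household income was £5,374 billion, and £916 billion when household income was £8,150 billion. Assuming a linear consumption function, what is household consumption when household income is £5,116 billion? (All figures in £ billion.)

MPS = ΔS/ΔY = (916 − 582.88)/(8150 − 5374) = 333.12/2776 = 0.12
MPC = 1 − MPS = 0.88
Autonomous saving = 582.88 − 0.12(5374) = -62, so a = 62
C = 62 + 0.88(5116) = 62 + 4502.08 = 4564.08

C = 4564.08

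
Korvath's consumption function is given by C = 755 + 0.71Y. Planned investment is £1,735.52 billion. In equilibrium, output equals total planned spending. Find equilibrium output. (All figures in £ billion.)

Y = C + I = 755 + 0.71Y + 1735.52
Y − 0.71Y = 2490.52
0.29Y = 2490.52, so Y = 2490.52/0.29 = 8588

Y = 8588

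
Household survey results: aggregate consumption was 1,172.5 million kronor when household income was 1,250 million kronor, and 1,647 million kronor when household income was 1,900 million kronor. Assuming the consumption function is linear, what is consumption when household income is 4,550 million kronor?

C = 3581.5

MPC = (1647 − 1172.5)/(1900 − 1250) = 474.5/650 = 0.73
a = 1172.5 − 0.73(1250) = 1172.5 − 912.5 = 260
C = 260 + 0.73(4550) = 260 + 3321.5 = 3581.5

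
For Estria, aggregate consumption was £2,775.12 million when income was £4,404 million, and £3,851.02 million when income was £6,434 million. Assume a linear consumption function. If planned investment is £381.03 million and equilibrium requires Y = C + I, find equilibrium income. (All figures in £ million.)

MPC = (3851.02 − 2775.12)/(6434 − 4404) = 1075.9/2030 = 0.53
a = 2775.12 − 0.53(4404) = 441
Equilibrium: Y = 441 + 0.53Y + 381.03
0.47Y = 822.03, so Y = 822.03/0.47 = 1749

Y = 1749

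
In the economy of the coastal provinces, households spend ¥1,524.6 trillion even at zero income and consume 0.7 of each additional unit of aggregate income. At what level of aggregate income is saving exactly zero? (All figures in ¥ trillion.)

At break-even, C = Y: 1524.6 + 0.7Y = Y
0.3Y = 1524.6, so Y = 1524.6/0.3 = 5082

Y = 5082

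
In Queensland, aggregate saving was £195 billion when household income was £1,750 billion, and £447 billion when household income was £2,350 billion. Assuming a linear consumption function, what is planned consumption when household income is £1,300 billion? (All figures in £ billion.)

MPS = ΔS/ΔY = (447 − 195)/(2350 − 1750) = 252/600 = 0.42
MPC = 1 − MPS = 0.58
Autonomous saving = 195 − 0.42(1750) = -540, so a = 540
C = 540 + 0.58(1300) = 540 + 754 = 1294

C = 1294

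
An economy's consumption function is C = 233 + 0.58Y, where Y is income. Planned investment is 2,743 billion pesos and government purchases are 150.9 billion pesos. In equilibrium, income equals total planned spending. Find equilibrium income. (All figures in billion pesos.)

Y = 7445

Y = C + I + G = 233 + 0.58Y + 2743 + 150.9
Y − 0.58Y = 3126.9
0.42Y = 3126.9, so Y = 3126.9/0.42 = 7445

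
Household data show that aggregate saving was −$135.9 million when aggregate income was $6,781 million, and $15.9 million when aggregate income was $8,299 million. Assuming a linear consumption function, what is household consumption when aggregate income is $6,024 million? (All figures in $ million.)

C = 6235.6

MPS = ΔS/ΔY = (15.9 − (-135.9))/(8299 − 6781) = 151.8/1518 = 0.1
MPC = 1 − MPS = 0.9
Autonomous saving = -135.9 − 0.1(6781) = -814, so a = 814
C = 814 + 0.9(6024) = 814 + 5421.6 = 6235.6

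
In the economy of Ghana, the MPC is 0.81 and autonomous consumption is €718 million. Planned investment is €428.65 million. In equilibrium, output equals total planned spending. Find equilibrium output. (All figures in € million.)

Y = 6035

Y = C + I = 718 + 0.81Y + 428.65
Y − 0.81Y = 1146.65
0.19Y = 1146.65, so Y = 1146.65/0.19 = 6035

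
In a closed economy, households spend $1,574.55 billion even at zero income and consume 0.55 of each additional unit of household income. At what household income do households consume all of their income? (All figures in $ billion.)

At break-even, C = Y: 1574.55 + 0.55Y = Y
0.45Y = 1574.55, so Y = 1574.55/0.45 = 3499

Y = 3499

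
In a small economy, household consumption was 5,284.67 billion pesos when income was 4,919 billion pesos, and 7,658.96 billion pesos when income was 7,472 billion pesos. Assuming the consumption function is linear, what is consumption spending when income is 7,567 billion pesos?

C = 7747.31

MPC = (7658.96 − 5284.67)/(7472 − 4919) = 2374.29/2553 = 0.93
a = 5284.67 − 0.93(4919) = 5284.67 − 4574.67 = 710
C = 710 + 0.93(7567) = 710 + 7037.31 = 7747.31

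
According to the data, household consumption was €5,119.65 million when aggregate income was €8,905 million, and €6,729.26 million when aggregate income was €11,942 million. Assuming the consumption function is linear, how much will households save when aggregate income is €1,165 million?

S = 147.55

MPC = (6729.26 − 5119.65)/(11942 − 8905) = 1609.61/3037 = 0.53
a = 5119.65 − 0.53(8905) = 5119.65 − 4719.65 = 400
C = 400 + 0.53(1165) = 1017.45
S = 1165 − 1017.45 = 147.55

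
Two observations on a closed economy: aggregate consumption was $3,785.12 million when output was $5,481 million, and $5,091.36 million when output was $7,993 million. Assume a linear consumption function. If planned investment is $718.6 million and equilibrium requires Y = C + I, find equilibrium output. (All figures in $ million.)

MPC = (5091.36 − 3785.12)/(7993 − 5481) = 1306.24/2512 = 0.52
a = 3785.12 − 0.52(5481) = 935
Equilibrium: Y = 935 + 0.52Y + 718.6
0.48Y = 1653.6, so Y = 1653.6/0.48 = 3445

Y = 3445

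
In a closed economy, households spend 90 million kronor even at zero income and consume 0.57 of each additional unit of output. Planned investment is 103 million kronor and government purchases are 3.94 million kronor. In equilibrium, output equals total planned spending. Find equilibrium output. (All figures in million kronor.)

Y = C + I + G = 90 + 0.57Y + 103 + 3.94
Y − 0.57Y = 196.94
0.43Y = 196.94, so Y = 196.94/0.43 = 458

Y = 458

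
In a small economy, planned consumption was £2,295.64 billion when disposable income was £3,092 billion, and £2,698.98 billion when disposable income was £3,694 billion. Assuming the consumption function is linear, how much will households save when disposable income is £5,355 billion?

MPC = (2698.98 − 2295.64)/(3694 − 3092) = 403.34/602 = 0.67
a = 2295.64 − 0.67(3092) = 2295.64 − 2071.64 = 224
C = 224 + 0.67(5355) = 3811.85
S = 5355 − 3811.85 = 1543.15

S = 1543.15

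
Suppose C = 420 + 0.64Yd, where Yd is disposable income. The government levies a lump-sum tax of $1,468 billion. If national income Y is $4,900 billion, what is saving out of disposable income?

S = 815.52

Yd = Y − T = 4900 − 1468 = 3432
C = 420 + 0.64(3432) = 420 + 2196.48 = 2616.48
S = Yd − C = 3432 − 2616.48 = 815.52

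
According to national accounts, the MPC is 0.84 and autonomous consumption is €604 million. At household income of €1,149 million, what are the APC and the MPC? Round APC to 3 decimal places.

APC = 1.366; MPC = 0.84

MPC = 0.84 (the slope of the consumption function)
C = 604 + 0.84(1149) = 1569.16, so APC = 1569.16/1149 = 1.366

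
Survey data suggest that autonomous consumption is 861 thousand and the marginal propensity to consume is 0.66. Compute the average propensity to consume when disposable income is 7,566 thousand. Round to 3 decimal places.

APC = 0.774

C = 861 + 0.66(7566) = 5854.56
APC = C/Y = 5854.56/7566 = 0.774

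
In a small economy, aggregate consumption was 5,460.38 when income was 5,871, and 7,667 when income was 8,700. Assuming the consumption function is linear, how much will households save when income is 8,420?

S = 971.4

MPC = (7667 − 5460.38)/(8700 − 5871) = 2206.62/2829 = 0.78
a = 5460.38 − 0.78(5871) = 5460.38 − 4579.38 = 881
C = 881 + 0.78(8420) = 7448.6
S = 8420 − 7448.6 = 971.4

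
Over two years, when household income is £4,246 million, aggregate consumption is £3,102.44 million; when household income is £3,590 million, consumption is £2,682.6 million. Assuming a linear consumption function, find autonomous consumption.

a = 385

MPC = ΔC/ΔY = (3102.44 − 2682.6)/(4246 − 3590) = 419.84/656 = 0.64
a = C − MPC·Y = 2682.6 − 0.64(3590) = 2682.6 − 2297.6 = 385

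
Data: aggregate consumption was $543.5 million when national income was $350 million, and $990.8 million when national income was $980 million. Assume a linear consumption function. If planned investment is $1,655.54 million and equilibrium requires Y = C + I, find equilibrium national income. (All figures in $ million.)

Y = 6726

MPC = (990.8 − 543.5)/(980 − 350) = 447.3/630 = 0.71
a = 543.5 − 0.71(350) = 295
Equilibrium: Y = 295 + 0.71Y + 1655.54
0.29Y = 1950.54, so Y = 1950.54/0.29 = 6726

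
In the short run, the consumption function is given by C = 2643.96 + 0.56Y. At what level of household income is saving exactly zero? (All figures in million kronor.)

Y = 6009

At break-even, C = Y: 2643.96 + 0.56Y = Y
0.44Y = 2643.96, so Y = 2643.96/0.44 = 6009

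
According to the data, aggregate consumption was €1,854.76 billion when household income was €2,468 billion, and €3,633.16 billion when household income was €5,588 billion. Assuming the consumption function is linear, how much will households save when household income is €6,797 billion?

MPC = (3633.16 − 1854.76)/(5588 − 2468) = 1778.4/3120 = 0.57
a = 1854.76 − 0.57(2468) = 1854.76 − 1406.76 = 448
C = 448 + 0.57(6797) = 4322.29
S = 6797 − 4322.29 = 2474.71

S = 2474.71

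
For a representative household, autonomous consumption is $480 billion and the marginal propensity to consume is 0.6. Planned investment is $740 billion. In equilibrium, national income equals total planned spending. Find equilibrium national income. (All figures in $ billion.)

Y = C + I = 480 + 0.6Y + 740
Y − 0.6Y = 1220
0.4Y = 1220, so Y = 1220/0.4 = 3050

Y = 3050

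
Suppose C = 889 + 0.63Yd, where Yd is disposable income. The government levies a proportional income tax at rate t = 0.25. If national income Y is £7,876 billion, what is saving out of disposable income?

Yd = (1 − 0.25)(7876) = 0.75(7876) = 5907
C = 889 + 0.63(5907) = 889 + 3721.41 = 4610.41
S = Yd − C = 5907 − 4610.41 = 1296.59

S = 1296.59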